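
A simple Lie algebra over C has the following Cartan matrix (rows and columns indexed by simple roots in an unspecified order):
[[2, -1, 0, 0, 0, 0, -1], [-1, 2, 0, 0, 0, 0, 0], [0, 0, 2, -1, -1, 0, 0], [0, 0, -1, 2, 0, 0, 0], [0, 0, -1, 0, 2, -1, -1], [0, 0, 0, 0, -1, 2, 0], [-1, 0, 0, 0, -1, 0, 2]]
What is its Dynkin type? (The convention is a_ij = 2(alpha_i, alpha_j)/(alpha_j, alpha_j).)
E_7

The matrix has rank 7 with 2's on the diagonal. Reading the off-diagonal entries as Dynkin edges (a single edge where a_ij = a_ji = -1; a double or triple edge where a_ij * a_ji = 2 or 3), the diagram is a chain of 6 nodes with one extra node attached to the third node from one end (E_7). One simple-root ordering that puts it in standard form is (alpha_4, alpha_6, alpha_3, alpha_5, alpha_7, alpha_1, alpha_2). So the algebra is type E_7.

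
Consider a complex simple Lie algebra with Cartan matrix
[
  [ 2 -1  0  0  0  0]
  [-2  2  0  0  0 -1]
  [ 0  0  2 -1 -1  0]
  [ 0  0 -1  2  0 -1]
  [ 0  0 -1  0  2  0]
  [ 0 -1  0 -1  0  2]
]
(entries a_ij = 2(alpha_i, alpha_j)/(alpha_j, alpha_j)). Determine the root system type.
B6

The matrix has rank 6 with 2's on the diagonal. Reading the off-diagonal entries as Dynkin edges (a single edge where a_ij = a_ji = -1; a double or triple edge where a_ij * a_ji = 2 or 3), the diagram is a chain of 6 nodes with a double edge at one end; the terminal node there is the unique short simple root (B_6). One simple-root ordering that puts it in standard form is (alpha_5, alpha_3, alpha_4, alpha_6, alpha_2, alpha_1). So the algebra is type B_6, i.e. so(13).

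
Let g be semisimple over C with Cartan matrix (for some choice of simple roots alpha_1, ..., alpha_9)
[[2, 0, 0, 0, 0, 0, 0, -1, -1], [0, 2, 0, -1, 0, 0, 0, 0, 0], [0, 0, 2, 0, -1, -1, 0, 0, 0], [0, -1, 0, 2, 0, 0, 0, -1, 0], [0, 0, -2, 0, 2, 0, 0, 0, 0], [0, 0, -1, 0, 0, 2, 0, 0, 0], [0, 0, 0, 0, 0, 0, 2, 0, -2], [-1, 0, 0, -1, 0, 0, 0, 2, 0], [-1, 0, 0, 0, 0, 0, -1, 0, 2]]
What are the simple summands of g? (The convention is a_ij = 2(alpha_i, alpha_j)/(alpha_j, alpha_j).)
The diagram associated to this matrix has two connected components: the simple roots {alpha_3, alpha_5, alpha_6} form a chain of 3 nodes with a double edge at one end; the terminal node there is the unique long simple root (C_3), and {alpha_1, alpha_2, alpha_4, alpha_7, alpha_8, alpha_9} form a chain of 6 nodes with a double edge at one end; the terminal node there is the unique long simple root (C_6). A semisimple Lie algebra decomposes uniquely as the direct sum of simple ideals, one per connected component of its Dynkin diagram, so g ≅ C_3 ⊕ C_6 (dimension 21 + 78 = 99).

C3 + C6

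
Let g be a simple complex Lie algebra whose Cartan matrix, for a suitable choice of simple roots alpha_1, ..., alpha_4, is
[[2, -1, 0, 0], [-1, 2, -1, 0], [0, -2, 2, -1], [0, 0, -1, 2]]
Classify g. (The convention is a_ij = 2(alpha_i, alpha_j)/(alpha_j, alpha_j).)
The matrix has rank 4 with 2's on the diagonal. Reading the off-diagonal entries as Dynkin edges (a single edge where a_ij = a_ji = -1; a double or triple edge where a_ij * a_ji = 2 or 3), the diagram is a chain of 4 nodes with a double edge between the middle two (F_4). One simple-root ordering that puts it in standard form is (alpha_4, alpha_3, alpha_2, alpha_1). So the algebra is type F_4.

F4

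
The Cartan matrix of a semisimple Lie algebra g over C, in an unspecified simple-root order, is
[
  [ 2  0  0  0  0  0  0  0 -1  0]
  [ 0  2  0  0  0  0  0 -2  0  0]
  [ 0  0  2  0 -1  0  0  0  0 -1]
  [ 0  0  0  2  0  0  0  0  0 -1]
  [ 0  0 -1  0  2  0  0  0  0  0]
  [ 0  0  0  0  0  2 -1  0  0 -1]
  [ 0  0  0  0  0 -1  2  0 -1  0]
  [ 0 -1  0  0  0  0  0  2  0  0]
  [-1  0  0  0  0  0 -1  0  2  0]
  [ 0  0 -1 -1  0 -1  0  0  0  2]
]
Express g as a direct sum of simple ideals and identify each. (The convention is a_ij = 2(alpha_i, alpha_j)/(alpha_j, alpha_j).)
B2 ⊕ E8

The diagram associated to this matrix has two connected components: the simple roots {alpha_2, alpha_8} form a chain of 2 nodes with a double edge at one end; the terminal node there is the unique short simple root (B_2), and {alpha_1, alpha_3, alpha_4, alpha_5, alpha_6, alpha_7, alpha_9, alpha_10} form a chain of 7 nodes with one extra node attached to the third node from one end (E_8). A semisimple Lie algebra decomposes uniquely as the direct sum of simple ideals, one per connected component of its Dynkin diagram, so g ≅ B_2 ⊕ E_8 (dimension 10 + 248 = 258).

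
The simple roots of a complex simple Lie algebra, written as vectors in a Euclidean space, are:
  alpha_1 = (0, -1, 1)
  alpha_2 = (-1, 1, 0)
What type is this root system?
Compute the Cartan integers a_ij = 2(alpha_i, alpha_j)/(alpha_j, alpha_j); the resulting 2x2 Cartan matrix is
[[2, -1], [-1, 2]].
All simple roots have the same length, so the diagram is simply laced. The associated Dynkin diagram is a chain of 2 nodes with single edges (A_2), so the type is A_2 (the algebra sl(3)).

A_2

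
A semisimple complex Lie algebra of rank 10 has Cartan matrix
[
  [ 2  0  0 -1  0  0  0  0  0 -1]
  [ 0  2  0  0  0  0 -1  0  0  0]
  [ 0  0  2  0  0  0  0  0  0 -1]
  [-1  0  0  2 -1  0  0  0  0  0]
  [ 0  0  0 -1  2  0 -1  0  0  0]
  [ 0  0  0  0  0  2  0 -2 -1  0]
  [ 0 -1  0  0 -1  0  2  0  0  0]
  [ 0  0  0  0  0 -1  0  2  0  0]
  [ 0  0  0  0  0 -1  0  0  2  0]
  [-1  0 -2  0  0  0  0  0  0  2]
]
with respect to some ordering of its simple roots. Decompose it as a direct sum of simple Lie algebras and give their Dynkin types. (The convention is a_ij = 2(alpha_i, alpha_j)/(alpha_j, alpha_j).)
B_3 ⊕ B_7

The diagram associated to this matrix has two connected components: the simple roots {alpha_6, alpha_8, alpha_9} form a chain of 3 nodes with a double edge at one end; the terminal node there is the unique short simple root (B_3), and {alpha_1, alpha_2, alpha_3, alpha_4, alpha_5, alpha_7, alpha_10} form a chain of 7 nodes with a double edge at one end; the terminal node there is the unique short simple root (B_7). A semisimple Lie algebra decomposes uniquely as the direct sum of simple ideals, one per connected component of its Dynkin diagram, so g ≅ B_3 ⊕ B_7 (dimension 21 + 105 = 126).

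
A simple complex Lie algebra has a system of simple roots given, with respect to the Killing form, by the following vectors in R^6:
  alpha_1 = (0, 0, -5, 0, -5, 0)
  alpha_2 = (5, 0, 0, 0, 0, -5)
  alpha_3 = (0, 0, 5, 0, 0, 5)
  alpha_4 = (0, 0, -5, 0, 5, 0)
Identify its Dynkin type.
D_4

Compute the Cartan integers a_ij = 2(alpha_i, alpha_j)/(alpha_j, alpha_j); the resulting 4x4 Cartan matrix is
[[2, 0, -1, 0], [0, 2, -1, 0], [-1, -1, 2, -1], [0, 0, -1, 2]].
All simple roots have the same length, so the diagram is simply laced. The associated Dynkin diagram is a chain of 2 nodes with a fork of two nodes at one end (D_4), so the type is D_4 (the algebra so(8)).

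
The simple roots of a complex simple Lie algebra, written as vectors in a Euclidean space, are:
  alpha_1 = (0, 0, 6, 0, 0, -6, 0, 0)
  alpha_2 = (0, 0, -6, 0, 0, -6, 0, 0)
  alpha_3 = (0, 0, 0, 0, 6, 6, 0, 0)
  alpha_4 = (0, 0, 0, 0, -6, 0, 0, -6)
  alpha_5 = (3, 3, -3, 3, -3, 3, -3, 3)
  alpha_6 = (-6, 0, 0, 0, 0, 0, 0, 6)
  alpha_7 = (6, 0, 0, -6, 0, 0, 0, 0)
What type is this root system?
Compute the Cartan integers a_ij = 2(alpha_i, alpha_j)/(alpha_j, alpha_j); the resulting 7x7 Cartan matrix is
[[2, 0, -1, 0, -1, 0, 0], [0, 2, -1, 0, 0, 0, 0], [-1, -1, 2, -1, 0, 0, 0], [0, 0, -1, 2, 0, -1, 0], [-1, 0, 0, 0, 2, 0, 0], [0, 0, 0, -1, 0, 2, -1], [0, 0, 0, 0, 0, -1, 2]].
All simple roots have the same length, so the diagram is simply laced. The associated Dynkin diagram is a chain of 6 nodes with one extra node attached to the third node from one end (E_7), so the type is E_7.

E_7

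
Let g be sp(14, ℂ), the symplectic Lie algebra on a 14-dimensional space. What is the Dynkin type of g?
This is sp(14), which has dimension 14(14+1)/2 = 105 and rank 14/2 = 7. In the classification of classical Lie algebras, the symplectic algebra sp(2n) has type C_n; here n = 7, so the Dynkin diagram is a chain of 7 nodes with a double edge at one end; the terminal node there is the unique long simple root (C_7). Hence the type is C_7.

C_7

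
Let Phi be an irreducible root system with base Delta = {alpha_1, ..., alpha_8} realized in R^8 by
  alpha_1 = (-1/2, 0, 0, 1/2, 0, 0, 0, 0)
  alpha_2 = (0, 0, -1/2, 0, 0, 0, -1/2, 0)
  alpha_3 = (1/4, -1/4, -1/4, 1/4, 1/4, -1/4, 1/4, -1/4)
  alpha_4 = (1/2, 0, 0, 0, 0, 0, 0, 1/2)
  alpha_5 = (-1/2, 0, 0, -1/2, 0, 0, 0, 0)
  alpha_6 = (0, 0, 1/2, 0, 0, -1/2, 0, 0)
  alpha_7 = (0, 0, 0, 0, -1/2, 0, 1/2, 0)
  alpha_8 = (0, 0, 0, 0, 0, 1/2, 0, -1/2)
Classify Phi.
Compute the Cartan integers a_ij = 2(alpha_i, alpha_j)/(alpha_j, alpha_j); the resulting 8x8 Cartan matrix is
[[2, 0, 0, -1, 0, 0, 0, 0], [0, 2, 0, 0, 0, -1, -1, 0], [0, 0, 2, 0, -1, 0, 0, 0], [-1, 0, 0, 2, -1, 0, 0, -1], [0, 0, -1, -1, 2, 0, 0, 0], [0, -1, 0, 0, 0, 2, 0, -1], [0, -1, 0, 0, 0, 0, 2, 0], [0, 0, 0, -1, 0, -1, 0, 2]].
All simple roots have the same length, so the diagram is simply laced. The associated Dynkin diagram is a chain of 7 nodes with one extra node attached to the third node from one end (E_8), so the type is E_8.

type E_8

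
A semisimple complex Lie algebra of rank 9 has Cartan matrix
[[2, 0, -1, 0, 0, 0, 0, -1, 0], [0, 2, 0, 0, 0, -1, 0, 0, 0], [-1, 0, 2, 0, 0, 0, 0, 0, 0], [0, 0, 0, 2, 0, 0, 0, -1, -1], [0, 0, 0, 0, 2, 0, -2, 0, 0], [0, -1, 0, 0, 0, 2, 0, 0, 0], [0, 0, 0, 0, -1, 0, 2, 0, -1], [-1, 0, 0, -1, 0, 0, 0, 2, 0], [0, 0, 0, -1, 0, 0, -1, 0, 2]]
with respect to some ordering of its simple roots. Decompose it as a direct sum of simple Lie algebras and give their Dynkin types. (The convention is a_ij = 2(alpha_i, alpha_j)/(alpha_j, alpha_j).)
A2 + C7

The diagram associated to this matrix has two connected components: the simple roots {alpha_2, alpha_6} form a chain of 2 nodes with single edges (A_2), and {alpha_1, alpha_3, alpha_4, alpha_5, alpha_7, alpha_8, alpha_9} form a chain of 7 nodes with a double edge at one end; the terminal node there is the unique long simple root (C_7). A semisimple Lie algebra decomposes uniquely as the direct sum of simple ideals, one per connected component of its Dynkin diagram, so g ≅ A_2 ⊕ C_7 (dimension 8 + 105 = 113).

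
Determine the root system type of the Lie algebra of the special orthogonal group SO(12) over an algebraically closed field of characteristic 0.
This is so(12) with 12 even, which has dimension 12(12-1)/2 = 66 and rank 12/2 = 6. In the classification of classical Lie algebras, the orthogonal algebra so(2n) in an even number of variables has type D_n; here n = 6, so the Dynkin diagram is a chain of 4 nodes with a fork of two nodes at one end (D_6). Hence the type is D_6.

D_6 (so(12))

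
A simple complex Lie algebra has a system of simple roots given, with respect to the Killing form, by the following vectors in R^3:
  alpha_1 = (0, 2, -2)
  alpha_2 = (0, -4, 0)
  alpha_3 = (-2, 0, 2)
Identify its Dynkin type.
Compute the Cartan integers a_ij = 2(alpha_i, alpha_j)/(alpha_j, alpha_j); the resulting 3x3 Cartan matrix is
[[2, -1, -1], [-2, 2, 0], [-1, 0, 2]].
The roots have two lengths (squared-length ratio 2:1); the short ones are alpha_{1,3}. The associated Dynkin diagram is a chain of 3 nodes with a double edge at one end; the terminal node there is the unique long simple root (C_3), so the type is C_3 (the algebra sp(6)).

C_3 (sp(6))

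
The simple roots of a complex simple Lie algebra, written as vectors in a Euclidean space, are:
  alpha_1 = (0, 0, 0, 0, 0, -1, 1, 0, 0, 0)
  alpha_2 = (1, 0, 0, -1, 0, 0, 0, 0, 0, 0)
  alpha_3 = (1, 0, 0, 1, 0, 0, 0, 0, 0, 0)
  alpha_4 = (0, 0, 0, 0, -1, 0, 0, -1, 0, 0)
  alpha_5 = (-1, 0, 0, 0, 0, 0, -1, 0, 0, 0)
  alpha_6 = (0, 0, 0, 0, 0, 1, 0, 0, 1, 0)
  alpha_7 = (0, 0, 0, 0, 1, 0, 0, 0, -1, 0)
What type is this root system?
type D_7

Compute the Cartan integers a_ij = 2(alpha_i, alpha_j)/(alpha_j, alpha_j); the resulting 7x7 Cartan matrix is
[[2, 0, 0, 0, -1, -1, 0], [0, 2, 0, 0, -1, 0, 0], [0, 0, 2, 0, -1, 0, 0], [0, 0, 0, 2, 0, 0, -1], [-1, -1, -1, 0, 2, 0, 0], [-1, 0, 0, 0, 0, 2, -1], [0, 0, 0, -1, 0, -1, 2]].
All simple roots have the same length, so the diagram is simply laced. The associated Dynkin diagram is a chain of 5 nodes with a fork of two nodes at one end (D_7), so the type is D_7 (the algebra so(14)).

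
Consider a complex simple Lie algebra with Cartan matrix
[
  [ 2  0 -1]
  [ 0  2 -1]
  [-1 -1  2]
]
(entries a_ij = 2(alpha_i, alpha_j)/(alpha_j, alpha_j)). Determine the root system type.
A_3

The matrix has rank 3 with 2's on the diagonal. Reading the off-diagonal entries as Dynkin edges (a single edge where a_ij = a_ji = -1; a double or triple edge where a_ij * a_ji = 2 or 3), the diagram is a chain of 3 nodes with single edges (A_3). One simple-root ordering that puts it in standard form is (alpha_1, alpha_3, alpha_2). So the algebra is type A_3, i.e. sl(4).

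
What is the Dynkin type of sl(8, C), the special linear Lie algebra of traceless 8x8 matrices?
A7

This is sl(8), which has dimension 8^2 - 1 = 63 and rank 8 - 1 = 7 (a Cartan subalgebra is the diagonal traceless matrices). In the classification of classical Lie algebras, the special linear algebra sl(n+1) has type A_n; here n = 7, so the Dynkin diagram is a chain of 7 nodes with single edges (A_7). Hence the type is A_7.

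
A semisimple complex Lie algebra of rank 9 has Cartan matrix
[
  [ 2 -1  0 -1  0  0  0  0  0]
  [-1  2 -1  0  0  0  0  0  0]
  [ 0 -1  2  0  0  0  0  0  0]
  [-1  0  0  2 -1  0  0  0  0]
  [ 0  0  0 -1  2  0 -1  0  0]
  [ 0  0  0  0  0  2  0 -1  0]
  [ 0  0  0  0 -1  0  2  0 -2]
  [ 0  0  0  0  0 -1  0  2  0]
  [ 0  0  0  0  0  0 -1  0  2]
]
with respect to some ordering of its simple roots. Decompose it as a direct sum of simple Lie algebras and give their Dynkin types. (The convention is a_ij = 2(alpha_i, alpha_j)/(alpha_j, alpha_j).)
The diagram associated to this matrix has two connected components: the simple roots {alpha_6, alpha_8} form a chain of 2 nodes with single edges (A_2), and {alpha_1, alpha_2, alpha_3, alpha_4, alpha_5, alpha_7, alpha_9} form a chain of 7 nodes with a double edge at one end; the terminal node there is the unique short simple root (B_7). A semisimple Lie algebra decomposes uniquely as the direct sum of simple ideals, one per connected component of its Dynkin diagram, so g ≅ A_2 ⊕ B_7 (dimension 8 + 105 = 113).

A_2 (sl(3)) + B_7 (so(15))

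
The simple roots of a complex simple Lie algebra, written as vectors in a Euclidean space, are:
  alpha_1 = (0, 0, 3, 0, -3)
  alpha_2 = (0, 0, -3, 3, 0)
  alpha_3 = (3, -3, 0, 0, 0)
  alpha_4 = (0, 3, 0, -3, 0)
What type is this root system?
A_4 (sl(5))

Compute the Cartan integers a_ij = 2(alpha_i, alpha_j)/(alpha_j, alpha_j); the resulting 4x4 Cartan matrix is
[[2, -1, 0, 0], [-1, 2, 0, -1], [0, 0, 2, -1], [0, -1, -1, 2]].
All simple roots have the same length, so the diagram is simply laced. The associated Dynkin diagram is a chain of 4 nodes with single edges (A_4), so the type is A_4 (the algebra sl(5)).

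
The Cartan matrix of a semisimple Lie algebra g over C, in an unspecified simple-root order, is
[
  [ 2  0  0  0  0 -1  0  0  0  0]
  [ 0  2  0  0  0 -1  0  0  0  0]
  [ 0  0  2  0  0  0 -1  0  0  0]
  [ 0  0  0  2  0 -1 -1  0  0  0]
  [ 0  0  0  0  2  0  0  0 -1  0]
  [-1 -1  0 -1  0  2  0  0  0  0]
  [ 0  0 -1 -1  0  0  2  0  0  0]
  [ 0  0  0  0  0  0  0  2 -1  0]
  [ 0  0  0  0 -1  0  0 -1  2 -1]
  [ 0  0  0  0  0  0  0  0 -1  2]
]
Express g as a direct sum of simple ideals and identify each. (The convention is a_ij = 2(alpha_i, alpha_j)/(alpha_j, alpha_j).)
The diagram associated to this matrix has two connected components: the simple roots {alpha_5, alpha_8, alpha_9, alpha_10} form a chain of 2 nodes with a fork of two nodes at one end (D_4), and {alpha_1, alpha_2, alpha_3, alpha_4, alpha_6, alpha_7} form a chain of 4 nodes with a fork of two nodes at one end (D_6). A semisimple Lie algebra decomposes uniquely as the direct sum of simple ideals, one per connected component of its Dynkin diagram, so g ≅ D_4 ⊕ D_6 (dimension 28 + 66 = 94).

D_4 (so(8)) + D_6 (so(12))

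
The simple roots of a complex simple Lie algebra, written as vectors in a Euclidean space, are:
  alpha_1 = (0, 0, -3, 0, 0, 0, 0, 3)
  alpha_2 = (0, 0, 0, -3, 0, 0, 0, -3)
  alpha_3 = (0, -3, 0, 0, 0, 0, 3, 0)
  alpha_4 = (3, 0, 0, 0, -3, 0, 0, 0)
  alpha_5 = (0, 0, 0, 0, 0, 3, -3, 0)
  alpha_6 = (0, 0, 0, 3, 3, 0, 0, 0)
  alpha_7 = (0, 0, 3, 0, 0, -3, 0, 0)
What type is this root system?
Compute the Cartan integers a_ij = 2(alpha_i, alpha_j)/(alpha_j, alpha_j); the resulting 7x7 Cartan matrix is
[[2, -1, 0, 0, 0, 0, -1], [-1, 2, 0, 0, 0, -1, 0], [0, 0, 2, 0, -1, 0, 0], [0, 0, 0, 2, 0, -1, 0], [0, 0, -1, 0, 2, 0, -1], [0, -1, 0, -1, 0, 2, 0], [-1, 0, 0, 0, -1, 0, 2]].
All simple roots have the same length, so the diagram is simply laced. The associated Dynkin diagram is a chain of 7 nodes with single edges (A_7), so the type is A_7 (the algebra sl(8)).

type A_7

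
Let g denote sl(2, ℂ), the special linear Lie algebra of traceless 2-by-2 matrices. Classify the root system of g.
A1

This is sl(2), which has dimension 2^2 - 1 = 3 and rank 2 - 1 = 1 (a Cartan subalgebra is the diagonal traceless matrices). In the classification of classical Lie algebras, the special linear algebra sl(n+1) has type A_n; here n = 1, so the Dynkin diagram is a chain of 1 nodes with single edges (A_1). Hence the type is A_1.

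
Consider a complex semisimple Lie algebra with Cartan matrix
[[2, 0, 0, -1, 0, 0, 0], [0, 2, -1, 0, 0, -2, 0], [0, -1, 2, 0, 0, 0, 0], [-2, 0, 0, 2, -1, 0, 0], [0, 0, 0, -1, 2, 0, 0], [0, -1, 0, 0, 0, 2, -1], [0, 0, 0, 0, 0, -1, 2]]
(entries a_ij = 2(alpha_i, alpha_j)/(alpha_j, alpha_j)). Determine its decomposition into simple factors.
type B_3 ⊕ type F_4

The diagram associated to this matrix has two connected components: the simple roots {alpha_1, alpha_4, alpha_5} form a chain of 3 nodes with a double edge at one end; the terminal node there is the unique short simple root (B_3), and {alpha_2, alpha_3, alpha_6, alpha_7} form a chain of 4 nodes with a double edge between the middle two (F_4). A semisimple Lie algebra decomposes uniquely as the direct sum of simple ideals, one per connected component of its Dynkin diagram, so g ≅ B_3 ⊕ F_4 (dimension 21 + 52 = 73).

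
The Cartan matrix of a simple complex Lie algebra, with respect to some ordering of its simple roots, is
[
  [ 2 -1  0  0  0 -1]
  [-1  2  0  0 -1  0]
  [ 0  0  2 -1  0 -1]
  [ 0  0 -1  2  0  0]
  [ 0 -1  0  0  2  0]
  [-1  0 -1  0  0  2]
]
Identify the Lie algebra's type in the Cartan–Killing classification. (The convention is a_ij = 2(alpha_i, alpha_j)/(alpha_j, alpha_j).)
type A_6

The matrix has rank 6 with 2's on the diagonal. Reading the off-diagonal entries as Dynkin edges (a single edge where a_ij = a_ji = -1; a double or triple edge where a_ij * a_ji = 2 or 3), the diagram is a chain of 6 nodes with single edges (A_6). One simple-root ordering that puts it in standard form is (alpha_4, alpha_3, alpha_6, alpha_1, alpha_2, alpha_5). So the algebra is type A_6, i.e. sl(7).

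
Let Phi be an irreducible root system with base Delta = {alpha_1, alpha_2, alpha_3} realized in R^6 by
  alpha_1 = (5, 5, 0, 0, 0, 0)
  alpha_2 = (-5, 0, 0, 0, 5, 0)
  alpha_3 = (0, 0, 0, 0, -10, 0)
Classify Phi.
C3

Compute the Cartan integers a_ij = 2(alpha_i, alpha_j)/(alpha_j, alpha_j); the resulting 3x3 Cartan matrix is
[[2, -1, 0], [-1, 2, -1], [0, -2, 2]].
The roots have two lengths (squared-length ratio 2:1); the short ones are alpha_{1,2}. The associated Dynkin diagram is a chain of 3 nodes with a double edge at one end; the terminal node there is the unique long simple root (C_3), so the type is C_3 (the algebra sp(6)).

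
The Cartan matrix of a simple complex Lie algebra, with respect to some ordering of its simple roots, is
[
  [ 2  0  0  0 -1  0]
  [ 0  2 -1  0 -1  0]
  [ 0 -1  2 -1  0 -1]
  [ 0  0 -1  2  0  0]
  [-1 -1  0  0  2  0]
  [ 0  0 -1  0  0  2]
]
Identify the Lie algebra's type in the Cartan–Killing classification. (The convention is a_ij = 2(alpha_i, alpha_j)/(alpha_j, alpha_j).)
D6

The matrix has rank 6 with 2's on the diagonal. Reading the off-diagonal entries as Dynkin edges (a single edge where a_ij = a_ji = -1; a double or triple edge where a_ij * a_ji = 2 or 3), the diagram is a chain of 4 nodes with a fork of two nodes at one end (D_6). One simple-root ordering that puts it in standard form is (alpha_1, alpha_5, alpha_2, alpha_3, alpha_4, alpha_6). So the algebra is type D_6, i.e. so(12).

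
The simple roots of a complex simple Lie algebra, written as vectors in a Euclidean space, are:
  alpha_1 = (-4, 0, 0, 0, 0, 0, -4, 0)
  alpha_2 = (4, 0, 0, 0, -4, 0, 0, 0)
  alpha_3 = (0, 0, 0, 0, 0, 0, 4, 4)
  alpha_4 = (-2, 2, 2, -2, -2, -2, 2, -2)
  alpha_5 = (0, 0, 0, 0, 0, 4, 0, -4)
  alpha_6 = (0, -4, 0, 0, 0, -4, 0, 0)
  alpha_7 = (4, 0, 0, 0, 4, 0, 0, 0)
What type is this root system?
E7

Compute the Cartan integers a_ij = 2(alpha_i, alpha_j)/(alpha_j, alpha_j); the resulting 7x7 Cartan matrix is
[[2, -1, -1, 0, 0, 0, -1], [-1, 2, 0, 0, 0, 0, 0], [-1, 0, 2, 0, -1, 0, 0], [0, 0, 0, 2, 0, 0, -1], [0, 0, -1, 0, 2, -1, 0], [0, 0, 0, 0, -1, 2, 0], [-1, 0, 0, -1, 0, 0, 2]].
All simple roots have the same length, so the diagram is simply laced. The associated Dynkin diagram is a chain of 6 nodes with one extra node attached to the third node from one end (E_7), so the type is E_7.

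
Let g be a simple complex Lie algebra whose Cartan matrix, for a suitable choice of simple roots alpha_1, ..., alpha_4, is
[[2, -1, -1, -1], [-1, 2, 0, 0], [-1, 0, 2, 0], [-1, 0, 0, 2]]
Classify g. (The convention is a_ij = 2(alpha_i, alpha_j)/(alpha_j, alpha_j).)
The matrix has rank 4 with 2's on the diagonal. Reading the off-diagonal entries as Dynkin edges (a single edge where a_ij = a_ji = -1; a double or triple edge where a_ij * a_ji = 2 or 3), the diagram is a chain of 2 nodes with a fork of two nodes at one end (D_4). One simple-root ordering that puts it in standard form is (alpha_3, alpha_1, alpha_4, alpha_2). So the algebra is type D_4, i.e. so(8).

D4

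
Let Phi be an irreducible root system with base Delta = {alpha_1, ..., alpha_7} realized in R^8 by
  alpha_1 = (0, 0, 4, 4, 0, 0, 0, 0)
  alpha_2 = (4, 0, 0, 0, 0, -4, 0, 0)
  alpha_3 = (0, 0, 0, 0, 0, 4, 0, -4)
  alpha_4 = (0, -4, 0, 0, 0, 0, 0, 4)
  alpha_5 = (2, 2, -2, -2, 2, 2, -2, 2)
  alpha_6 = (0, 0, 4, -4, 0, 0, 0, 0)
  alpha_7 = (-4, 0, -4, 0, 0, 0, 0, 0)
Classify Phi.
Compute the Cartan integers a_ij = 2(alpha_i, alpha_j)/(alpha_j, alpha_j); the resulting 7x7 Cartan matrix is
[[2, 0, 0, 0, -1, 0, -1], [0, 2, -1, 0, 0, 0, -1], [0, -1, 2, -1, 0, 0, 0], [0, 0, -1, 2, 0, 0, 0], [-1, 0, 0, 0, 2, 0, 0], [0, 0, 0, 0, 0, 2, -1], [-1, -1, 0, 0, 0, -1, 2]].
All simple roots have the same length, so the diagram is simply laced. The associated Dynkin diagram is a chain of 6 nodes with one extra node attached to the third node from one end (E_7), so the type is E_7.

type E_7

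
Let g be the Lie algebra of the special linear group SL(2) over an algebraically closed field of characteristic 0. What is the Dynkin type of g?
A_1 (sl(2))

This is sl(2), which has dimension 2^2 - 1 = 3 and rank 2 - 1 = 1 (a Cartan subalgebra is the diagonal traceless matrices). In the classification of classical Lie algebras, the special linear algebra sl(n+1) has type A_n; here n = 1, so the Dynkin diagram is a chain of 1 nodes with single edges (A_1). Hence the type is A_1.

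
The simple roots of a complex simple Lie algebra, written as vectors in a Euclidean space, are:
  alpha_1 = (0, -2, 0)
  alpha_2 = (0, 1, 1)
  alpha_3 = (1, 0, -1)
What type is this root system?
C_3

Compute the Cartan integers a_ij = 2(alpha_i, alpha_j)/(alpha_j, alpha_j); the resulting 3x3 Cartan matrix is
[[2, -2, 0], [-1, 2, -1], [0, -1, 2]].
The roots have two lengths (squared-length ratio 2:1); the short ones are alpha_{2,3}. The associated Dynkin diagram is a chain of 3 nodes with a double edge at one end; the terminal node there is the unique long simple root (C_3), so the type is C_3 (the algebra sp(6)).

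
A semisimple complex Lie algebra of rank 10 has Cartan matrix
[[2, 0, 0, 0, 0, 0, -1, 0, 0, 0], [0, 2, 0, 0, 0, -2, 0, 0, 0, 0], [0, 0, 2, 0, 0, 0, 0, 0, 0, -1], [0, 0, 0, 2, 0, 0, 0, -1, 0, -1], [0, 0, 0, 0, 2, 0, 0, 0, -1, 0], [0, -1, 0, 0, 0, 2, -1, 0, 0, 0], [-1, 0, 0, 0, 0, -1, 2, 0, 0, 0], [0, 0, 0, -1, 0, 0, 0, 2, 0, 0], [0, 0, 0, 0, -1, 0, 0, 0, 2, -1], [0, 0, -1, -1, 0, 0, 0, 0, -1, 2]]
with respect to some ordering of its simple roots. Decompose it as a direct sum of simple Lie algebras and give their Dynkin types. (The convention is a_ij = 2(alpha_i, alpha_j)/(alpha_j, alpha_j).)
C_4 ⊕ E_6

The diagram associated to this matrix has two connected components: the simple roots {alpha_1, alpha_2, alpha_6, alpha_7} form a chain of 4 nodes with a double edge at one end; the terminal node there is the unique long simple root (C_4), and {alpha_3, alpha_4, alpha_5, alpha_8, alpha_9, alpha_10} form a chain of 5 nodes with one extra node attached to the third node from one end (E_6). A semisimple Lie algebra decomposes uniquely as the direct sum of simple ideals, one per connected component of its Dynkin diagram, so g ≅ C_4 ⊕ E_6 (dimension 36 + 78 = 114).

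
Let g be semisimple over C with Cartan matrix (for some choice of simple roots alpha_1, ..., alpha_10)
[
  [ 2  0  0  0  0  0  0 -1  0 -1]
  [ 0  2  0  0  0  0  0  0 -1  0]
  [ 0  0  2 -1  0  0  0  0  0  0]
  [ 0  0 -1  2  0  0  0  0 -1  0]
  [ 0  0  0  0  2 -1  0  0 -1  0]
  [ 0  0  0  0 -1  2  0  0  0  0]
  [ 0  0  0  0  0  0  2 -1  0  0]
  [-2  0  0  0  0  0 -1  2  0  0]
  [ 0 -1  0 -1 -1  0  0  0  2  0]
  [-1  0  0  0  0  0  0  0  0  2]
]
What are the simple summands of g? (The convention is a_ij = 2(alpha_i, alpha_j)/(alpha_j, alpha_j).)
The diagram associated to this matrix has two connected components: the simple roots {alpha_2, alpha_3, alpha_4, alpha_5, alpha_6, alpha_9} form a chain of 5 nodes with one extra node attached to the third node from one end (E_6), and {alpha_1, alpha_7, alpha_8, alpha_10} form a chain of 4 nodes with a double edge between the middle two (F_4). A semisimple Lie algebra decomposes uniquely as the direct sum of simple ideals, one per connected component of its Dynkin diagram, so g ≅ E_6 ⊕ F_4 (dimension 78 + 52 = 130).

E_6 ⊕ F_4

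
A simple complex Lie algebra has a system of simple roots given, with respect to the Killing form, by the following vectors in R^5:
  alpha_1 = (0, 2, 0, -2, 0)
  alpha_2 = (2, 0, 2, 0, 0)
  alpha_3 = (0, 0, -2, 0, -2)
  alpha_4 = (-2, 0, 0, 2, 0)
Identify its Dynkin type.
Compute the Cartan integers a_ij = 2(alpha_i, alpha_j)/(alpha_j, alpha_j); the resulting 4x4 Cartan matrix is
[[2, 0, 0, -1], [0, 2, -1, -1], [0, -1, 2, 0], [-1, -1, 0, 2]].
All simple roots have the same length, so the diagram is simply laced. The associated Dynkin diagram is a chain of 4 nodes with single edges (A_4), so the type is A_4 (the algebra sl(5)).

type A_4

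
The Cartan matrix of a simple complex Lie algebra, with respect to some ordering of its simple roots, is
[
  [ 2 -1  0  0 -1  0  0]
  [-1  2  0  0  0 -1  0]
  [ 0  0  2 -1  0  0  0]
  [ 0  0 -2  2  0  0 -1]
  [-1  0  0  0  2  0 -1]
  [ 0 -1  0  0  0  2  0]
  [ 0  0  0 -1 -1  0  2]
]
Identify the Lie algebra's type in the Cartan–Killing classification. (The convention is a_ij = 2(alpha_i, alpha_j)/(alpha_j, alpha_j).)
B_7

The matrix has rank 7 with 2's on the diagonal. Reading the off-diagonal entries as Dynkin edges (a single edge where a_ij = a_ji = -1; a double or triple edge where a_ij * a_ji = 2 or 3), the diagram is a chain of 7 nodes with a double edge at one end; the terminal node there is the unique short simple root (B_7). One simple-root ordering that puts it in standard form is (alpha_6, alpha_2, alpha_1, alpha_5, alpha_7, alpha_4, alpha_3). So the algebra is type B_7, i.e. so(15).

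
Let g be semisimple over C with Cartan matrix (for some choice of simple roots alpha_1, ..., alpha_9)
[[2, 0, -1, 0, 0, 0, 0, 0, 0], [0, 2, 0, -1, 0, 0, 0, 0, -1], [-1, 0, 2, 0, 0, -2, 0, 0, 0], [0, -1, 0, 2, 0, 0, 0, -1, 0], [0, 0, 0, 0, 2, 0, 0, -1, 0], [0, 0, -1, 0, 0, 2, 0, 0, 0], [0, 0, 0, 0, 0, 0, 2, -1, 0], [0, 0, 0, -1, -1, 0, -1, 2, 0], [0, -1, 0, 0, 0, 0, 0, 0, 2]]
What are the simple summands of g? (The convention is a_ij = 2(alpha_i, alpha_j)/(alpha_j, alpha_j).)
The diagram associated to this matrix has two connected components: the simple roots {alpha_1, alpha_3, alpha_6} form a chain of 3 nodes with a double edge at one end; the terminal node there is the unique short simple root (B_3), and {alpha_2, alpha_4, alpha_5, alpha_7, alpha_8, alpha_9} form a chain of 4 nodes with a fork of two nodes at one end (D_6). A semisimple Lie algebra decomposes uniquely as the direct sum of simple ideals, one per connected component of its Dynkin diagram, so g ≅ B_3 ⊕ D_6 (dimension 21 + 66 = 87).

B3 + D6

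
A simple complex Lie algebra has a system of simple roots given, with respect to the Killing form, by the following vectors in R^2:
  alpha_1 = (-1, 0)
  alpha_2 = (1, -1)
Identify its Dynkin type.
Compute the Cartan integers a_ij = 2(alpha_i, alpha_j)/(alpha_j, alpha_j); the resulting 2x2 Cartan matrix is
[[2, -1], [-2, 2]].
The roots have two lengths (squared-length ratio 2:1); the short ones are alpha_{1}. The associated Dynkin diagram is a chain of 2 nodes with a double edge at one end; the terminal node there is the unique short simple root (B_2), so the type is B_2 (the algebra so(5)).

B2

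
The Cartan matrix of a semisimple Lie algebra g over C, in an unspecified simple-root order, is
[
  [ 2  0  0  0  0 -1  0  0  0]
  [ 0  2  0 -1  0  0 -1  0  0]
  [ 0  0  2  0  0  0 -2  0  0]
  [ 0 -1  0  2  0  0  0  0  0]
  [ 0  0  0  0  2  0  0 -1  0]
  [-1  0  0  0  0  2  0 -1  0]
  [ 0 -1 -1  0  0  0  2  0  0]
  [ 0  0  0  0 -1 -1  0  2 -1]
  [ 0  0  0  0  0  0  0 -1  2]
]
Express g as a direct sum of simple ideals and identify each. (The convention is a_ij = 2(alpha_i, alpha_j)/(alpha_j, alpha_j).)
C_4 + D_5

The diagram associated to this matrix has two connected components: the simple roots {alpha_2, alpha_3, alpha_4, alpha_7} form a chain of 4 nodes with a double edge at one end; the terminal node there is the unique long simple root (C_4), and {alpha_1, alpha_5, alpha_6, alpha_8, alpha_9} form a chain of 3 nodes with a fork of two nodes at one end (D_5). A semisimple Lie algebra decomposes uniquely as the direct sum of simple ideals, one per connected component of its Dynkin diagram, so g ≅ C_4 ⊕ D_5 (dimension 36 + 45 = 81).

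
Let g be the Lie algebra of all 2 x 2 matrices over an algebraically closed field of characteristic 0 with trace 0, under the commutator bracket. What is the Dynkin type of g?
This is sl(2), which has dimension 2^2 - 1 = 3 and rank 2 - 1 = 1 (a Cartan subalgebra is the diagonal traceless matrices). In the classification of classical Lie algebras, the special linear algebra sl(n+1) has type A_n; here n = 1, so the Dynkin diagram is a chain of 1 nodes with single edges (A_1). Hence the type is A_1.

A_1 (sl(2))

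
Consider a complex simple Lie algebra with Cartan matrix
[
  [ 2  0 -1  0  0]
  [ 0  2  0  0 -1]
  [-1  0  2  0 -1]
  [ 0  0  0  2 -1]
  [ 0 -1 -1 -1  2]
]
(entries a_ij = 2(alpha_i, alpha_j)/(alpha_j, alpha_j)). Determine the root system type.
D_5

The matrix has rank 5 with 2's on the diagonal. Reading the off-diagonal entries as Dynkin edges (a single edge where a_ij = a_ji = -1; a double or triple edge where a_ij * a_ji = 2 or 3), the diagram is a chain of 3 nodes with a fork of two nodes at one end (D_5). One simple-root ordering that puts it in standard form is (alpha_1, alpha_3, alpha_5, alpha_2, alpha_4). So the algebra is type D_5, i.e. so(10).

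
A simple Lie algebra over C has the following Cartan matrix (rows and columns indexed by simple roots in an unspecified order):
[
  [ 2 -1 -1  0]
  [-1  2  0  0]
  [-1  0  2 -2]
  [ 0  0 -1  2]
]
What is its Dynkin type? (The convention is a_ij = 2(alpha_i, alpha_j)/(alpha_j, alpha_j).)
The matrix has rank 4 with 2's on the diagonal. Reading the off-diagonal entries as Dynkin edges (a single edge where a_ij = a_ji = -1; a double or triple edge where a_ij * a_ji = 2 or 3), the diagram is a chain of 4 nodes with a double edge at one end; the terminal node there is the unique short simple root (B_4). One simple-root ordering that puts it in standard form is (alpha_2, alpha_1, alpha_3, alpha_4). So the algebra is type B_4, i.e. so(9).

B_4 (so(9))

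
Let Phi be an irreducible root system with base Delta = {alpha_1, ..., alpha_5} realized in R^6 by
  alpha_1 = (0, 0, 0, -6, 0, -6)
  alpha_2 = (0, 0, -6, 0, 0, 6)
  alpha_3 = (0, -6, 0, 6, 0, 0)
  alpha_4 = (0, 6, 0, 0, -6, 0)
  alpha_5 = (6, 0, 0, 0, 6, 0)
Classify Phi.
Compute the Cartan integers a_ij = 2(alpha_i, alpha_j)/(alpha_j, alpha_j); the resulting 5x5 Cartan matrix is
[[2, -1, -1, 0, 0], [-1, 2, 0, 0, 0], [-1, 0, 2, -1, 0], [0, 0, -1, 2, -1], [0, 0, 0, -1, 2]].
All simple roots have the same length, so the diagram is simply laced. The associated Dynkin diagram is a chain of 5 nodes with single edges (A_5), so the type is A_5 (the algebra sl(6)).

type A_5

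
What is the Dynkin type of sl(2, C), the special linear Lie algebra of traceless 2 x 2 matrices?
This is sl(2), which has dimension 2^2 - 1 = 3 and rank 2 - 1 = 1 (a Cartan subalgebra is the diagonal traceless matrices). In the classification of classical Lie algebras, the special linear algebra sl(n+1) has type A_n; here n = 1, so the Dynkin diagram is a chain of 1 nodes with single edges (A_1). Hence the type is A_1.

A_1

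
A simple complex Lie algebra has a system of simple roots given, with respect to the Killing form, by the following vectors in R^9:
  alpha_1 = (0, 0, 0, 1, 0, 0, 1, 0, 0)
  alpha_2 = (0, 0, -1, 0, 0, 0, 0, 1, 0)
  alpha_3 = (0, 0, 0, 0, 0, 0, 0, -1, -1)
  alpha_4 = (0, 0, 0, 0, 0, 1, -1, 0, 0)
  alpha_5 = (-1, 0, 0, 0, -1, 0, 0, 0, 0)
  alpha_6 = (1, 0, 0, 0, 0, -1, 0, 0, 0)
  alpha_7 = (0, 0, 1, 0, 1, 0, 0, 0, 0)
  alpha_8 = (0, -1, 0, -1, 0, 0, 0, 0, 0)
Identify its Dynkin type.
A_8

Compute the Cartan integers a_ij = 2(alpha_i, alpha_j)/(alpha_j, alpha_j); the resulting 8x8 Cartan matrix is
[[2, 0, 0, -1, 0, 0, 0, -1], [0, 2, -1, 0, 0, 0, -1, 0], [0, -1, 2, 0, 0, 0, 0, 0], [-1, 0, 0, 2, 0, -1, 0, 0], [0, 0, 0, 0, 2, -1, -1, 0], [0, 0, 0, -1, -1, 2, 0, 0], [0, -1, 0, 0, -1, 0, 2, 0], [-1, 0, 0, 0, 0, 0, 0, 2]].
All simple roots have the same length, so the diagram is simply laced. The associated Dynkin diagram is a chain of 8 nodes with single edges (A_8), so the type is A_8 (the algebra sl(9)).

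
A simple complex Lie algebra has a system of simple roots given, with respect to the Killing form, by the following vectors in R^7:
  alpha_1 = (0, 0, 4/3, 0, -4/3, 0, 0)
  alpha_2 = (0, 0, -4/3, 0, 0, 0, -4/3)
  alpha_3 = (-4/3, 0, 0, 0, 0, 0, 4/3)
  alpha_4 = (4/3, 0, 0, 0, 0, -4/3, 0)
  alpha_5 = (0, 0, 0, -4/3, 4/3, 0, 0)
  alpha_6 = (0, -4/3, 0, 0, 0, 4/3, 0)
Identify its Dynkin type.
Compute the Cartan integers a_ij = 2(alpha_i, alpha_j)/(alpha_j, alpha_j); the resulting 6x6 Cartan matrix is
[[2, -1, 0, 0, -1, 0], [-1, 2, -1, 0, 0, 0], [0, -1, 2, -1, 0, 0], [0, 0, -1, 2, 0, -1], [-1, 0, 0, 0, 2, 0], [0, 0, 0, -1, 0, 2]].
All simple roots have the same length, so the diagram is simply laced. The associated Dynkin diagram is a chain of 6 nodes with single edges (A_6), so the type is A_6 (the algebra sl(7)).

type A_6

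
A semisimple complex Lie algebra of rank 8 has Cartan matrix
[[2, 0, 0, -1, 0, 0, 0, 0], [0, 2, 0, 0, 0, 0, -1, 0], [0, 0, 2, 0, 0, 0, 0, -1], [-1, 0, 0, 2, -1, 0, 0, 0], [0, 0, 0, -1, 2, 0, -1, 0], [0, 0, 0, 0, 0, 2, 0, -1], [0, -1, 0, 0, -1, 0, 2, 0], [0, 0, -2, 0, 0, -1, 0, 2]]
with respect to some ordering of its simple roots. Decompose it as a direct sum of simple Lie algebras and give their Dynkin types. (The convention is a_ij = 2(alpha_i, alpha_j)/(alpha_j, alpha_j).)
The diagram associated to this matrix has two connected components: the simple roots {alpha_1, alpha_2, alpha_4, alpha_5, alpha_7} form a chain of 5 nodes with single edges (A_5), and {alpha_3, alpha_6, alpha_8} form a chain of 3 nodes with a double edge at one end; the terminal node there is the unique short simple root (B_3). A semisimple Lie algebra decomposes uniquely as the direct sum of simple ideals, one per connected component of its Dynkin diagram, so g ≅ A_5 ⊕ B_3 (dimension 35 + 21 = 56).

A5 + B3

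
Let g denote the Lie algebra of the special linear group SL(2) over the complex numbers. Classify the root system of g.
This is sl(2), which has dimension 2^2 - 1 = 3 and rank 2 - 1 = 1 (a Cartan subalgebra is the diagonal traceless matrices). In the classification of classical Lie algebras, the special linear algebra sl(n+1) has type A_n; here n = 1, so the Dynkin diagram is a chain of 1 nodes with single edges (A_1). Hence the type is A_1.

A1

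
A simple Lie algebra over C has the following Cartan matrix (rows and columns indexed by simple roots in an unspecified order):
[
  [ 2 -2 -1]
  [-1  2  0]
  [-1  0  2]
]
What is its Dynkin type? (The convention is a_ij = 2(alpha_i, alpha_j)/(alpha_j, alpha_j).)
type B_3

The matrix has rank 3 with 2's on the diagonal. Reading the off-diagonal entries as Dynkin edges (a single edge where a_ij = a_ji = -1; a double or triple edge where a_ij * a_ji = 2 or 3), the diagram is a chain of 3 nodes with a double edge at one end; the terminal node there is the unique short simple root (B_3). One simple-root ordering that puts it in standard form is (alpha_3, alpha_1, alpha_2). So the algebra is type B_3, i.e. so(7).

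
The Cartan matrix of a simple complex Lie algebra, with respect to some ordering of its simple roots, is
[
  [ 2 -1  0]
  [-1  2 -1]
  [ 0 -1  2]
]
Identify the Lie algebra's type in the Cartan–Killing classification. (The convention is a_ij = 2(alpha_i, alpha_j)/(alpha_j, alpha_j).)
A3

The matrix has rank 3 with 2's on the diagonal. Reading the off-diagonal entries as Dynkin edges (a single edge where a_ij = a_ji = -1; a double or triple edge where a_ij * a_ji = 2 or 3), the diagram is a chain of 3 nodes with single edges (A_3). One simple-root ordering that puts it in standard form is (alpha_1, alpha_2, alpha_3). So the algebra is type A_3, i.e. sl(4).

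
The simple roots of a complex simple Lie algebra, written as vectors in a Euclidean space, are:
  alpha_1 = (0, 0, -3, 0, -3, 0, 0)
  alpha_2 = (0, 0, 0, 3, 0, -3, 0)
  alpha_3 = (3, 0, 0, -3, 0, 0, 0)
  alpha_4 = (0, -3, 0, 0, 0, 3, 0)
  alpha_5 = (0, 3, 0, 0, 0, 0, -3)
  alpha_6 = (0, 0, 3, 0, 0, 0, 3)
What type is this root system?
A_6 (sl(7))

Compute the Cartan integers a_ij = 2(alpha_i, alpha_j)/(alpha_j, alpha_j); the resulting 6x6 Cartan matrix is
[[2, 0, 0, 0, 0, -1], [0, 2, -1, -1, 0, 0], [0, -1, 2, 0, 0, 0], [0, -1, 0, 2, -1, 0], [0, 0, 0, -1, 2, -1], [-1, 0, 0, 0, -1, 2]].
All simple roots have the same length, so the diagram is simply laced. The associated Dynkin diagram is a chain of 6 nodes with single edges (A_6), so the type is A_6 (the algebra sl(7)).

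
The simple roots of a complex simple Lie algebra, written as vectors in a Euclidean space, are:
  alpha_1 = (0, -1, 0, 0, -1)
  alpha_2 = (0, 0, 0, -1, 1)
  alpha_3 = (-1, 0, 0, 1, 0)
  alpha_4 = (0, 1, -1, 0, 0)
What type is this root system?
type A_4

Compute the Cartan integers a_ij = 2(alpha_i, alpha_j)/(alpha_j, alpha_j); the resulting 4x4 Cartan matrix is
[[2, -1, 0, -1], [-1, 2, -1, 0], [0, -1, 2, 0], [-1, 0, 0, 2]].
All simple roots have the same length, so the diagram is simply laced. The associated Dynkin diagram is a chain of 4 nodes with single edges (A_4), so the type is A_4 (the algebra sl(5)).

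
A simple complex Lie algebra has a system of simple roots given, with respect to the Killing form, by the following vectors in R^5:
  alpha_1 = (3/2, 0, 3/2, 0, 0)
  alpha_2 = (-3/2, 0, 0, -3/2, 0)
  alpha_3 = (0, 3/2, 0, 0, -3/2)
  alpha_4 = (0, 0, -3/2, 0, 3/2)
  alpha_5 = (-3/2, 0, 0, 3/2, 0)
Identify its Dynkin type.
D_5

Compute the Cartan integers a_ij = 2(alpha_i, alpha_j)/(alpha_j, alpha_j); the resulting 5x5 Cartan matrix is
[[2, -1, 0, -1, -1], [-1, 2, 0, 0, 0], [0, 0, 2, -1, 0], [-1, 0, -1, 2, 0], [-1, 0, 0, 0, 2]].
All simple roots have the same length, so the diagram is simply laced. The associated Dynkin diagram is a chain of 3 nodes with a fork of two nodes at one end (D_5), so the type is D_5 (the algebra so(10)).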